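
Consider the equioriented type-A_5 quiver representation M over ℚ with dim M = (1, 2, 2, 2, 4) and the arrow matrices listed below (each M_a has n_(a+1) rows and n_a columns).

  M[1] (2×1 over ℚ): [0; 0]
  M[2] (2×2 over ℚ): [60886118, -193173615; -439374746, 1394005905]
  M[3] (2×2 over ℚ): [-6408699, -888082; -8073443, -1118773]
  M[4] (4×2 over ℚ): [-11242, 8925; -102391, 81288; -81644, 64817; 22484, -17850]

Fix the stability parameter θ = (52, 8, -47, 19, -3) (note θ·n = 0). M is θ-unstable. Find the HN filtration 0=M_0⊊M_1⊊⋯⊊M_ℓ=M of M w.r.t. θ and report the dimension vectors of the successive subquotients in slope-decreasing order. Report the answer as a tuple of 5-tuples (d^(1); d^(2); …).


Barcode: M ≅ I[1,1], I[2,2], I[2,5], I[3,5], I[5,5]^2. HN layers by μ_θ (5 steps, strictly decreasing):
  μ^(1)=52; μ^(2)=8; μ^(3)=-3; μ^(4)=-39/2; μ^(5)=-47

((1, 0, 0, 0, 0); (0, 1, 0, 2, 2); (0, 0, 0, 0, 2); (0, 1, 1, 0, 0); (0, 0, 1, 0, 0))


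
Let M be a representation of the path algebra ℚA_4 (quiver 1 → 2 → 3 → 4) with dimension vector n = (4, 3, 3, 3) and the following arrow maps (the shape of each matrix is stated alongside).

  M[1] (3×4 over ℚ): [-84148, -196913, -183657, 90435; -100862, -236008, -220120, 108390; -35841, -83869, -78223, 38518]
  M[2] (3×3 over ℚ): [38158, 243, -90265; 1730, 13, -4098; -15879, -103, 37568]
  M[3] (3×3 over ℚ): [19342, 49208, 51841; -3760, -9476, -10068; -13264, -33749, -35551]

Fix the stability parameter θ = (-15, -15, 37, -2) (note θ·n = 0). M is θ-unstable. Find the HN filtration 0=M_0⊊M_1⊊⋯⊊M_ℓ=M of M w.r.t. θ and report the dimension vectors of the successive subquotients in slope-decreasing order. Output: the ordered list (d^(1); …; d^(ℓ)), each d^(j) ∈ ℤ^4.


Interval decomposition of M: I[1,1], I[1,3], I[1,4]^2, I[4,4].
HN type (ℓ=4): μ^(1)=37; μ^(2)=35/2; μ^(3)=-2; μ^(4)=-15

((0, 0, 1, 0); (0, 0, 2, 2); (0, 0, 0, 1); (4, 3, 0, 0))


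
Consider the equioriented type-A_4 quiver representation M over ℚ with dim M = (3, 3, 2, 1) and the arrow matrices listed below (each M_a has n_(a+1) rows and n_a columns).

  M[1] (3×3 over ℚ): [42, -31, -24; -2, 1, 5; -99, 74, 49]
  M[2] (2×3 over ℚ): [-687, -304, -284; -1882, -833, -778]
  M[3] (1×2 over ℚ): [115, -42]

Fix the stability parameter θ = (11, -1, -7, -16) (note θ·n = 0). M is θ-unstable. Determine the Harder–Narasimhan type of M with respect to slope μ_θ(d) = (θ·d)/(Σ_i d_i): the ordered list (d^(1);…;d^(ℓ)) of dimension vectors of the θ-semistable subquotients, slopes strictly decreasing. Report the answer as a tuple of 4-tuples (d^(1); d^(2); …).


Barcode: M ≅ I[1,2], I[1,3], I[1,4]. HN layers by μ_θ (3 steps, strictly decreasing):
  μ^(1)=5; μ^(2)=1; μ^(3)=-13/4

((1, 1, 0, 0); (1, 1, 1, 0); (1, 1, 1, 1))


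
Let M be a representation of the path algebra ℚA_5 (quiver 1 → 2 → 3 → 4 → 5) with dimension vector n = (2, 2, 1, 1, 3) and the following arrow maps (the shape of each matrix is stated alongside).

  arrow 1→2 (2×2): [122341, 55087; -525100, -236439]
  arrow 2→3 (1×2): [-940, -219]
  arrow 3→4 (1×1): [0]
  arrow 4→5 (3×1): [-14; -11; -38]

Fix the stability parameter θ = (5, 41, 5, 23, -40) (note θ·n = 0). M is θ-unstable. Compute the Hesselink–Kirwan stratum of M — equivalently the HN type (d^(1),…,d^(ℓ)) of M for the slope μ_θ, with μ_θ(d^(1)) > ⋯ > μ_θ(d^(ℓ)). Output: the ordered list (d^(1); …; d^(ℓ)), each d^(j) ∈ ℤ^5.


Barcode: M ≅ I[1,2], I[1,3], I[4,5], I[5,5]^2. HN layers by μ_θ (5 steps, strictly decreasing):
  μ^(1)=41; μ^(2)=23; μ^(3)=5; μ^(4)=-17/2; μ^(5)=-40

((0, 1, 0, 0, 0); (0, 1, 1, 0, 0); (2, 0, 0, 0, 0); (0, 0, 0, 1, 1); (0, 0, 0, 0, 2))


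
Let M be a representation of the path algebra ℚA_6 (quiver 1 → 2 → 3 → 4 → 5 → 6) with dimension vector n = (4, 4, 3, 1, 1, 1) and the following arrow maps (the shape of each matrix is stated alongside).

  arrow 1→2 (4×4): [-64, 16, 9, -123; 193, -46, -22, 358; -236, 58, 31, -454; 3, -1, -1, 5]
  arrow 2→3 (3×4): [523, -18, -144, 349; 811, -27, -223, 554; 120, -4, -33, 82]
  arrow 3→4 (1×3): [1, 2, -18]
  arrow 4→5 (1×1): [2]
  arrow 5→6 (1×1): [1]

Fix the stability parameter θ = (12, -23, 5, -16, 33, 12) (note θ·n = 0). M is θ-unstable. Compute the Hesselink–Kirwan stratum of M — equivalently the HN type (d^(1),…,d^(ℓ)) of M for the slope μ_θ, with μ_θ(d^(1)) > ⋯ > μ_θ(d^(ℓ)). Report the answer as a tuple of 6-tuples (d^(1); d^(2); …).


Barcode: M ≅ I[1,2], I[1,3]^2, I[1,6]. HN layers by μ_θ (3 steps, strictly decreasing):
  μ^(1)=45/2; μ^(2)=5; μ^(3)=-11/2

((0, 0, 0, 0, 1, 1); (0, 0, 2, 0, 0, 0); (4, 4, 1, 1, 0, 0))


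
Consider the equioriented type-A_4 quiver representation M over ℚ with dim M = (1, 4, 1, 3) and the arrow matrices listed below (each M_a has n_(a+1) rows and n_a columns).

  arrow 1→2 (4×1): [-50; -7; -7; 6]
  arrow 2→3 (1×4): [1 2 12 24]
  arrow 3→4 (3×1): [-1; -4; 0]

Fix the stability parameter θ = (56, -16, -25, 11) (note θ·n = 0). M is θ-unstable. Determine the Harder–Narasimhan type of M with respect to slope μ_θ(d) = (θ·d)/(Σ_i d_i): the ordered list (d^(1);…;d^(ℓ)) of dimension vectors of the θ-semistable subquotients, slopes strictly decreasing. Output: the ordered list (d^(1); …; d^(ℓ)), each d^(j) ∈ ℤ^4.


Via rank(M_{q-1}∘⋯∘M_p): M ≅ I[1,4], I[2,2]^3, I[4,4]^2.
μ_θ-semistable layers: μ^(1)=11; μ^(2)=5; μ^(3)=-16

((0, 0, 0, 3); (1, 1, 1, 0); (0, 3, 0, 0))


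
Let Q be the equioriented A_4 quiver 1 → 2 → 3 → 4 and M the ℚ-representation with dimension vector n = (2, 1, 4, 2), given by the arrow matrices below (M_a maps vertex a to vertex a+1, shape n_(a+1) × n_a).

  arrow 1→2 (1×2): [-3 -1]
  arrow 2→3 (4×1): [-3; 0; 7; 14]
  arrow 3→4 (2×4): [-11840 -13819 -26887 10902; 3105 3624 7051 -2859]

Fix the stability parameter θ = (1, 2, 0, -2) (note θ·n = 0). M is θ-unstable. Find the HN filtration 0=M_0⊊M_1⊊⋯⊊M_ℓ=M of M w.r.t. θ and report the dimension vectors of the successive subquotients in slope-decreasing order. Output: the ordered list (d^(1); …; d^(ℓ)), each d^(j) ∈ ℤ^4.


Interval decomposition of M: I[1,1], I[1,4], I[3,3]^2, I[3,4].
HN type (ℓ=4): μ^(1)=1; μ^(2)=1/4; μ^(3)=0; μ^(4)=-1

((1, 0, 0, 0); (1, 1, 1, 1); (0, 0, 2, 0); (0, 0, 1, 1))


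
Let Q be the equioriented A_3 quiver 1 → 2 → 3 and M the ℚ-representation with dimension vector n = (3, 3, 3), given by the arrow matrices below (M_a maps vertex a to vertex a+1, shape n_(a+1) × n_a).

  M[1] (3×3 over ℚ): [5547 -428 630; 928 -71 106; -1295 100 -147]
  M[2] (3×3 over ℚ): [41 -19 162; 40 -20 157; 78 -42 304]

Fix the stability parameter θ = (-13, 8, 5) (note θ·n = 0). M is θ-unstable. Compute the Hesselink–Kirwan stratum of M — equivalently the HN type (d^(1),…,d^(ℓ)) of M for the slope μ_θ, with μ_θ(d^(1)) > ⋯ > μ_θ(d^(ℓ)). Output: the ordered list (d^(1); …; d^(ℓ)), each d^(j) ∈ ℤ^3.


Interval decomposition of M: I[1,2], I[1,3]^2, I[3,3].
HN type (ℓ=4): μ^(1)=8; μ^(2)=13/2; μ^(3)=5; μ^(4)=-13

((0, 1, 0); (0, 2, 2); (0, 0, 1); (3, 0, 0))


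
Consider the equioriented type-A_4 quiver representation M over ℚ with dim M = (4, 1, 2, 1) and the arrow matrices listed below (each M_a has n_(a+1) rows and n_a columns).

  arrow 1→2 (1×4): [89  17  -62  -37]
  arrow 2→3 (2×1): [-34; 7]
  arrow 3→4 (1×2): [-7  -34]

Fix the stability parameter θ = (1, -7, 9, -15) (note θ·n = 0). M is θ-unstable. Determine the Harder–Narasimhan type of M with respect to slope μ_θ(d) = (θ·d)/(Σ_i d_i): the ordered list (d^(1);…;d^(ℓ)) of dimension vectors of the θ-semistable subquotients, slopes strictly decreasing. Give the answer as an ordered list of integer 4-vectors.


Via rank(M_{q-1}∘⋯∘M_p): M ≅ I[1,1]^3, I[1,3], I[3,4].
μ_θ-semistable layers: μ^(1)=9; μ^(2)=1; μ^(3)=-3

((0, 0, 1, 0); (3, 0, 0, 0); (1, 1, 1, 1))


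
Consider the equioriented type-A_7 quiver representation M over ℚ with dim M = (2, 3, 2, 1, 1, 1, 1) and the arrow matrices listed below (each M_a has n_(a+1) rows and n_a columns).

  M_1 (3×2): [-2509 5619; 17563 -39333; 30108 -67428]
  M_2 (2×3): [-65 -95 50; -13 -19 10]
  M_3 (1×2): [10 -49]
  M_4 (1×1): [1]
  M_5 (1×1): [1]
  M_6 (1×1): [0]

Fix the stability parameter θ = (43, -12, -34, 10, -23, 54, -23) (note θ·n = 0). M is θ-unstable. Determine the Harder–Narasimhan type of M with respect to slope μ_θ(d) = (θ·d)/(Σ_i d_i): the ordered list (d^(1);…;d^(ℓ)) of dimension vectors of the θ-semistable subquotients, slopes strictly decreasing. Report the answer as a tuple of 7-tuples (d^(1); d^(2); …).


Barcode: M ≅ I[1,1], I[1,2], I[2,2], I[2,6], I[3,3], I[7,7]. HN layers by μ_θ (7 steps, strictly decreasing):
  μ^(1)=54; μ^(2)=43; μ^(3)=31/2; μ^(4)=-13/2; μ^(5)=-12; μ^(6)=-23; μ^(7)=-34

((0, 0, 0, 0, 0, 1, 0); (1, 0, 0, 0, 0, 0, 0); (1, 1, 0, 0, 0, 0, 0); (0, 0, 0, 1, 1, 0, 0); (0, 1, 0, 0, 0, 0, 0); (0, 1, 1, 0, 0, 0, 1); (0, 0, 1, 0, 0, 0, 0))


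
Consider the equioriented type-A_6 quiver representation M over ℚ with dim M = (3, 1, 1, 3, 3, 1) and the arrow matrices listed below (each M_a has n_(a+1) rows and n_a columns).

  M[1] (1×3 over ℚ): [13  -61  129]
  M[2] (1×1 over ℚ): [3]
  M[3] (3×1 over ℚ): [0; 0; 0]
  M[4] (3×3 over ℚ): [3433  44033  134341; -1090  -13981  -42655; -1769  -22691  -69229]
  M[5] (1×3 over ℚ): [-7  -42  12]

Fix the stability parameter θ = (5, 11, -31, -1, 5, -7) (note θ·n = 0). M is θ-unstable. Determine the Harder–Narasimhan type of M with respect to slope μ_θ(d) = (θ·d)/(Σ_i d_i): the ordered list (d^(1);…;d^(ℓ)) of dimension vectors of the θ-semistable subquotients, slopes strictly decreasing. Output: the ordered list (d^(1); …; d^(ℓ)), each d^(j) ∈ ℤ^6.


Barcode: M ≅ I[1,1]^2, I[1,3], I[4,5]^2, I[4,6]. HN layers by μ_θ (3 steps, strictly decreasing):
  μ^(1)=5; μ^(2)=-1; μ^(3)=-5

((2, 0, 0, 0, 2, 0); (0, 0, 0, 3, 1, 1); (1, 1, 1, 0, 0, 0))


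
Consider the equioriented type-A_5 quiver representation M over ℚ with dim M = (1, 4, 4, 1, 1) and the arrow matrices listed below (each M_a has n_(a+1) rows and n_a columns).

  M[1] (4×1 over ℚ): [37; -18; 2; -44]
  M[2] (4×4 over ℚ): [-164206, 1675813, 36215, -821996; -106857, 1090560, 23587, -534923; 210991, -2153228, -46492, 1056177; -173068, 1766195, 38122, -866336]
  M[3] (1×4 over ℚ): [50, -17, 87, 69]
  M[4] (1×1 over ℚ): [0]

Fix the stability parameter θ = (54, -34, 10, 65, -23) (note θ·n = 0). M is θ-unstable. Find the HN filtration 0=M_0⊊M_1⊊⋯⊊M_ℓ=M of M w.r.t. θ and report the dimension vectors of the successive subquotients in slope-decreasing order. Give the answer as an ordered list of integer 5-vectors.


Barcode: M ≅ I[1,4], I[2,3]^3, I[5,5]. HN layers by μ_θ (4 steps, strictly decreasing):
  μ^(1)=65; μ^(2)=10; μ^(3)=-23; μ^(4)=-34

((0, 0, 0, 1, 0); (1, 1, 4, 0, 0); (0, 0, 0, 0, 1); (0, 3, 0, 0, 0))


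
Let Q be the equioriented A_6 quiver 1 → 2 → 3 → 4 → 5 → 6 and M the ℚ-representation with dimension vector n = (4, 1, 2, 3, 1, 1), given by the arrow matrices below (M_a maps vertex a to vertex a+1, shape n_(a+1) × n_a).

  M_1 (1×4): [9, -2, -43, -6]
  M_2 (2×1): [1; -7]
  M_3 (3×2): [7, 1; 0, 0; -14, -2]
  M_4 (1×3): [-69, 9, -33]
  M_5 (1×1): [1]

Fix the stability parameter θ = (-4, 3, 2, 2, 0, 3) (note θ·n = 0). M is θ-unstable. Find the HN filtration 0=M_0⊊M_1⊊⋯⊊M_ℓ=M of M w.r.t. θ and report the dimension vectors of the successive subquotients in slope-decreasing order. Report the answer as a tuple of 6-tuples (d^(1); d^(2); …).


Barcode: M ≅ I[1,1]^3, I[1,3], I[3,6], I[4,4]^2. HN layers by μ_θ (5 steps, strictly decreasing):
  μ^(1)=3; μ^(2)=5/2; μ^(3)=2; μ^(4)=4/3; μ^(5)=-4

((0, 0, 0, 0, 0, 1); (0, 1, 1, 0, 0, 0); (0, 0, 0, 2, 0, 0); (0, 0, 1, 1, 1, 0); (4, 0, 0, 0, 0, 0))


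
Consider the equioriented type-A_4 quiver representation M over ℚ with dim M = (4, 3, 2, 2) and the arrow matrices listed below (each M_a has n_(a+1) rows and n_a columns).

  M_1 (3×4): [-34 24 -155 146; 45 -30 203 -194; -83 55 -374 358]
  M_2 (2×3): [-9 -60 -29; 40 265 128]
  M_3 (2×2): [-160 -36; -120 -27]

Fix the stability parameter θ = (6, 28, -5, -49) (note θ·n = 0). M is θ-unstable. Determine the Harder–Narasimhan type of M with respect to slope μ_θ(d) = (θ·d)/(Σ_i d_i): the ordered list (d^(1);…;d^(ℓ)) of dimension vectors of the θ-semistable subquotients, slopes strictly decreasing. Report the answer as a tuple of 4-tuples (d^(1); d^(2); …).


Via rank(M_{q-1}∘⋯∘M_p): M ≅ I[1,1], I[1,2], I[1,3], I[1,4], I[4,4].
μ_θ-semistable layers: μ^(1)=28; μ^(2)=23/2; μ^(3)=6; μ^(4)=-5; μ^(5)=-49

((0, 1, 0, 0); (0, 1, 1, 0); (3, 0, 0, 0); (1, 1, 1, 1); (0, 0, 0, 1))


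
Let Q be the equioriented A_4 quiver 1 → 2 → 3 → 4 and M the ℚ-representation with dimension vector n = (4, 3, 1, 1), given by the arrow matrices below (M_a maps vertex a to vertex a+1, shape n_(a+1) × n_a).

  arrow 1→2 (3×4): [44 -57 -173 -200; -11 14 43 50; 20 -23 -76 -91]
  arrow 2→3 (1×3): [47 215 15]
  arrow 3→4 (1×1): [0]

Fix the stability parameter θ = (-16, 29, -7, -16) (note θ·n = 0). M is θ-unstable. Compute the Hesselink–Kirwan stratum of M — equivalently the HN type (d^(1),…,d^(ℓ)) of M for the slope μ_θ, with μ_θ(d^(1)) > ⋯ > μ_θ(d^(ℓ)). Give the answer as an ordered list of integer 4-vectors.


Interval decomposition of M: I[1,1], I[1,2]^2, I[1,3], I[4,4].
HN type (ℓ=3): μ^(1)=29; μ^(2)=11; μ^(3)=-16

((0, 2, 0, 0); (0, 1, 1, 0); (4, 0, 0, 1))


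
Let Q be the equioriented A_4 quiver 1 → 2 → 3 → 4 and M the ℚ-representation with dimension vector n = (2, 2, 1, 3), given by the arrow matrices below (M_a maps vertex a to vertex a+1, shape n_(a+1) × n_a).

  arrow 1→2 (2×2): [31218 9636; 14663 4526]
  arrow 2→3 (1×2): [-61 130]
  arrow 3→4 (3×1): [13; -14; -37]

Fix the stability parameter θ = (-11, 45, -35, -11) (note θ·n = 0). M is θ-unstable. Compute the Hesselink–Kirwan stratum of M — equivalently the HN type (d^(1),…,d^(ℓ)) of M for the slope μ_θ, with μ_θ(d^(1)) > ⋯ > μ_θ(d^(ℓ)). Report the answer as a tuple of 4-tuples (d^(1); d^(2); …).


Via rank(M_{q-1}∘⋯∘M_p): M ≅ I[1,1], I[1,4], I[2,2], I[4,4]^2.
μ_θ-semistable layers: μ^(1)=45; μ^(2)=-1/3; μ^(3)=-11

((0, 1, 0, 0); (0, 1, 1, 1); (2, 0, 0, 2))


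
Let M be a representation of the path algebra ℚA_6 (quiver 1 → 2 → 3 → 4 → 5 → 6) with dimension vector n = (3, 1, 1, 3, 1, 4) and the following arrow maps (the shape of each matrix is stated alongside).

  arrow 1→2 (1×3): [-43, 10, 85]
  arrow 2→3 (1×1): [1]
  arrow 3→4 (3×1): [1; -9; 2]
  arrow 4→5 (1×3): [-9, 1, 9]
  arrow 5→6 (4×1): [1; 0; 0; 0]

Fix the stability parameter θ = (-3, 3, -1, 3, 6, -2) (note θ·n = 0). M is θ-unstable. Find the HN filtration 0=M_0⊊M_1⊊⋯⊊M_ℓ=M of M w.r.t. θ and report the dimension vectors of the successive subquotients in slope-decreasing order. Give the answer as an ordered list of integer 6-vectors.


Via rank(M_{q-1}∘⋯∘M_p): M ≅ I[1,1]^2, I[1,4], I[4,4], I[4,6], I[6,6]^3.
μ_θ-semistable layers: μ^(1)=3; μ^(2)=7/3; μ^(3)=1; μ^(4)=-2; μ^(5)=-3

((0, 0, 0, 2, 0, 0); (0, 0, 0, 1, 1, 1); (0, 1, 1, 0, 0, 0); (0, 0, 0, 0, 0, 3); (3, 0, 0, 0, 0, 0))


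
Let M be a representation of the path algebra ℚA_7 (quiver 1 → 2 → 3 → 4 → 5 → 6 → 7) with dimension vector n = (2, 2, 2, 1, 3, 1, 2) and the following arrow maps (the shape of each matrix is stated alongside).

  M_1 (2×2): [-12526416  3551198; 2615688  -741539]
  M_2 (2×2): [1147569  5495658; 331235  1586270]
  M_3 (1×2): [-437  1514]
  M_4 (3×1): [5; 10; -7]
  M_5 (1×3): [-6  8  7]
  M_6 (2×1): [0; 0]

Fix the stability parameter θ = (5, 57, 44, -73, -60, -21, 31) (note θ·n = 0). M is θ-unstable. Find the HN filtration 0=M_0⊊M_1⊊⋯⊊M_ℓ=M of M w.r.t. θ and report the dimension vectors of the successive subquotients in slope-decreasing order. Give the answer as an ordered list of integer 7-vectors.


Barcode: M ≅ I[1,1], I[1,2], I[2,6], I[3,3], I[5,5]^2, I[7,7]^2. HN layers by μ_θ (6 steps, strictly decreasing):
  μ^(1)=57; μ^(2)=44; μ^(3)=31; μ^(4)=5; μ^(5)=-53/5; μ^(6)=-60

((0, 1, 0, 0, 0, 0, 0); (0, 0, 1, 0, 0, 0, 0); (0, 0, 0, 0, 0, 0, 2); (2, 0, 0, 0, 0, 0, 0); (0, 1, 1, 1, 1, 1, 0); (0, 0, 0, 0, 2, 0, 0))


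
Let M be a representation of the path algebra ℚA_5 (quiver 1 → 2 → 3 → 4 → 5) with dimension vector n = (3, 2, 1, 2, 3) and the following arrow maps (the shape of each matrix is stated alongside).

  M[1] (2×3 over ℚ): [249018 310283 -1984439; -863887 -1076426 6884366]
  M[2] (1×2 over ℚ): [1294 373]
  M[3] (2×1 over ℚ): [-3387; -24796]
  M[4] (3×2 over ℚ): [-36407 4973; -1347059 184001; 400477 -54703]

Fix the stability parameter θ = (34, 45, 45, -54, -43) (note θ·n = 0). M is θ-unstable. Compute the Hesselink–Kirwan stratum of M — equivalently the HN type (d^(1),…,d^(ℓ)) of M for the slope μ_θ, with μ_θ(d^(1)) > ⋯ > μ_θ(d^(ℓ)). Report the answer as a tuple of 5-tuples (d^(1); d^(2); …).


Barcode: M ≅ I[1,1], I[1,2], I[1,5], I[4,4], I[5,5]^2. HN layers by μ_θ (5 steps, strictly decreasing):
  μ^(1)=45; μ^(2)=34; μ^(3)=27/5; μ^(4)=-43; μ^(5)=-54

((0, 1, 0, 0, 0); (2, 0, 0, 0, 0); (1, 1, 1, 1, 1); (0, 0, 0, 0, 2); (0, 0, 0, 1, 0))


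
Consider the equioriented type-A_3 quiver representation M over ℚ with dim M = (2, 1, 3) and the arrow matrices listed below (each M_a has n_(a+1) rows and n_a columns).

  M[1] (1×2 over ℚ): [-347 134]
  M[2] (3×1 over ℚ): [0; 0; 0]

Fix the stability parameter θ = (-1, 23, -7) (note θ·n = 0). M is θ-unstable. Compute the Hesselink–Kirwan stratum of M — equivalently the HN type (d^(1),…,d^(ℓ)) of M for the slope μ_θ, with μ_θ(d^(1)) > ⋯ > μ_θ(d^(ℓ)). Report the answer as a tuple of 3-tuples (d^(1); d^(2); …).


Barcode: M ≅ I[1,1], I[1,2], I[3,3]^3. HN layers by μ_θ (3 steps, strictly decreasing):
  μ^(1)=23; μ^(2)=-1; μ^(3)=-7

((0, 1, 0); (2, 0, 0); (0, 0, 3))


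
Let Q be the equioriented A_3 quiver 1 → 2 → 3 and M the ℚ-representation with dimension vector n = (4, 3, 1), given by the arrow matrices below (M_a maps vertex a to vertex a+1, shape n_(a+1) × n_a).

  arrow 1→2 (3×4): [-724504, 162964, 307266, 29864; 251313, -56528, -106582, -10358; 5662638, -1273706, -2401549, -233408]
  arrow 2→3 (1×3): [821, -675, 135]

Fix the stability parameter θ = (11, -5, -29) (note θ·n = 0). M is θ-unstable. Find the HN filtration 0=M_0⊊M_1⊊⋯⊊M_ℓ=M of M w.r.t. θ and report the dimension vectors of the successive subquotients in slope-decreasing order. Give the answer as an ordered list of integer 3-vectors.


Via rank(M_{q-1}∘⋯∘M_p): M ≅ I[1,1]^2, I[1,2], I[1,3], I[2,2].
μ_θ-semistable layers: μ^(1)=11; μ^(2)=3; μ^(3)=-5; μ^(4)=-23/3

((2, 0, 0); (1, 1, 0); (0, 1, 0); (1, 1, 1))


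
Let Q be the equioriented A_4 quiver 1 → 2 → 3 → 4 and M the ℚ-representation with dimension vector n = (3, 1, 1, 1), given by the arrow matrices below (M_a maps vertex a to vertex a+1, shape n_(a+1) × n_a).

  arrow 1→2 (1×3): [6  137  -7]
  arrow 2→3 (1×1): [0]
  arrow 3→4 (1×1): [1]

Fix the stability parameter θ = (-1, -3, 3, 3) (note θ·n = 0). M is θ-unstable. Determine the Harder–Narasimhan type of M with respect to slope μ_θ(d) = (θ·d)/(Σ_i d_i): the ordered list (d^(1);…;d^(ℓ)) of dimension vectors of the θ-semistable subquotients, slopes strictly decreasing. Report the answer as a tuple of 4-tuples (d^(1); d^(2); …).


Interval decomposition of M: I[1,1]^2, I[1,2], I[3,4].
HN type (ℓ=3): μ^(1)=3; μ^(2)=-1; μ^(3)=-2

((0, 0, 1, 1); (2, 0, 0, 0); (1, 1, 0, 0))


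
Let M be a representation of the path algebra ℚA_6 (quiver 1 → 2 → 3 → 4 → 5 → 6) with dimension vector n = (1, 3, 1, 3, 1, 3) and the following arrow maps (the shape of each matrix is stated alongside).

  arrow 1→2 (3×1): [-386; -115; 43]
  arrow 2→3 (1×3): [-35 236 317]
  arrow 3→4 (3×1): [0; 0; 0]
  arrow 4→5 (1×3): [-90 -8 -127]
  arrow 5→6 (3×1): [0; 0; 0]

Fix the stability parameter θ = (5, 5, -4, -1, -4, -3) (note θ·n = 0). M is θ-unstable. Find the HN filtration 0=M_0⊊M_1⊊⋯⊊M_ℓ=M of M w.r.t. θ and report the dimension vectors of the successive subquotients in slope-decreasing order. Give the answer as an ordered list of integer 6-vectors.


Interval decomposition of M: I[1,3], I[2,2]^2, I[4,4]^2, I[4,5], I[6,6]^3.
HN type (ℓ=5): μ^(1)=5; μ^(2)=2; μ^(3)=-1; μ^(4)=-5/2; μ^(5)=-3

((0, 2, 0, 0, 0, 0); (1, 1, 1, 0, 0, 0); (0, 0, 0, 2, 0, 0); (0, 0, 0, 1, 1, 0); (0, 0, 0, 0, 0, 3))


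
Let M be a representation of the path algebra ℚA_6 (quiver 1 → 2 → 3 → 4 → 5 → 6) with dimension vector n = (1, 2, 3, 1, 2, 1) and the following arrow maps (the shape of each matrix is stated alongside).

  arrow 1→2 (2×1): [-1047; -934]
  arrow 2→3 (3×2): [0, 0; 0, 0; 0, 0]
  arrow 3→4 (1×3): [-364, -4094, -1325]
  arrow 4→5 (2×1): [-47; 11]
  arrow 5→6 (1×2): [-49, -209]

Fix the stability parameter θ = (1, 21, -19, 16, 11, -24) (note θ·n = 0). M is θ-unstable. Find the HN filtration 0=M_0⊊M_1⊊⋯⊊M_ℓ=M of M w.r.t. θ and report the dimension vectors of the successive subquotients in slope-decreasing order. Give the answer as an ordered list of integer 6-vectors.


Via rank(M_{q-1}∘⋯∘M_p): M ≅ I[1,2], I[2,2], I[3,3]^2, I[3,6], I[5,5].
μ_θ-semistable layers: μ^(1)=21; μ^(2)=11; μ^(3)=1; μ^(4)=-19

((0, 2, 0, 0, 0, 0); (0, 0, 0, 0, 1, 0); (1, 0, 0, 1, 1, 1); (0, 0, 3, 0, 0, 0))


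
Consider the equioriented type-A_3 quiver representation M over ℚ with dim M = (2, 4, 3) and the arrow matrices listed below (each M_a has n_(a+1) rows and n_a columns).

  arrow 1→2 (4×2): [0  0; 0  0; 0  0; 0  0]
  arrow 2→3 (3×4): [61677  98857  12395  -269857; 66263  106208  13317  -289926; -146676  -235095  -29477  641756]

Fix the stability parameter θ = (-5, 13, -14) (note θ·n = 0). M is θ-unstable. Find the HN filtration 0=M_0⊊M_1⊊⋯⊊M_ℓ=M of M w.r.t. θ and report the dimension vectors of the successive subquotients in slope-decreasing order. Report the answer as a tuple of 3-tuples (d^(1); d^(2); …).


Barcode: M ≅ I[1,1]^2, I[2,2], I[2,3]^3. HN layers by μ_θ (3 steps, strictly decreasing):
  μ^(1)=13; μ^(2)=-1/2; μ^(3)=-5

((0, 1, 0); (0, 3, 3); (2, 0, 0))


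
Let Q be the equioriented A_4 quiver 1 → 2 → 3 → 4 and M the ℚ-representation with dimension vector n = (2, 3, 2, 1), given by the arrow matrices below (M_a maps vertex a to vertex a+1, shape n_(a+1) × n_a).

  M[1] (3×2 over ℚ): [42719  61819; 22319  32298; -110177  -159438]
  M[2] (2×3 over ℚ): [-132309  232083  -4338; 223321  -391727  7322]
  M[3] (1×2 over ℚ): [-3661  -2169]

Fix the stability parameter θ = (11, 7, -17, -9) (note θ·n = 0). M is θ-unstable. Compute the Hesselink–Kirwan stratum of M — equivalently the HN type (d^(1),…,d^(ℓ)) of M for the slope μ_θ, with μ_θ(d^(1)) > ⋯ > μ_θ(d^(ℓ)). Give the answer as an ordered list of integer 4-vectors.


Interval decomposition of M: I[1,2], I[1,3], I[2,2], I[3,4].
HN type (ℓ=5): μ^(1)=9; μ^(2)=7; μ^(3)=1/3; μ^(4)=-9; μ^(5)=-17

((1, 1, 0, 0); (0, 1, 0, 0); (1, 1, 1, 0); (0, 0, 0, 1); (0, 0, 1, 0))


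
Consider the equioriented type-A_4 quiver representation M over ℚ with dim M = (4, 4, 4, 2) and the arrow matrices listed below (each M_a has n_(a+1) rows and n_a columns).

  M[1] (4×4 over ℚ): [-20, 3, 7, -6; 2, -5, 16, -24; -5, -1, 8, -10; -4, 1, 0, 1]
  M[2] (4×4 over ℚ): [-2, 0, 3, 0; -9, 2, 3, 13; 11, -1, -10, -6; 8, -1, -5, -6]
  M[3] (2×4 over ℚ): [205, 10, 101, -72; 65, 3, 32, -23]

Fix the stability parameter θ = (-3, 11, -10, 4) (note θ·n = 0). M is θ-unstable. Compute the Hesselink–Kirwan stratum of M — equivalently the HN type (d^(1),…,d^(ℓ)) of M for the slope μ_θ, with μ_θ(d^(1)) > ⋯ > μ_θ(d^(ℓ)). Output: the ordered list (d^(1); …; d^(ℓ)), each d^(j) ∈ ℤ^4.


Via rank(M_{q-1}∘⋯∘M_p): M ≅ I[1,3]^2, I[1,4]^2.
μ_θ-semistable layers: μ^(1)=4; μ^(2)=1/2; μ^(3)=-3

((0, 0, 0, 2); (0, 4, 4, 0); (4, 0, 0, 0))


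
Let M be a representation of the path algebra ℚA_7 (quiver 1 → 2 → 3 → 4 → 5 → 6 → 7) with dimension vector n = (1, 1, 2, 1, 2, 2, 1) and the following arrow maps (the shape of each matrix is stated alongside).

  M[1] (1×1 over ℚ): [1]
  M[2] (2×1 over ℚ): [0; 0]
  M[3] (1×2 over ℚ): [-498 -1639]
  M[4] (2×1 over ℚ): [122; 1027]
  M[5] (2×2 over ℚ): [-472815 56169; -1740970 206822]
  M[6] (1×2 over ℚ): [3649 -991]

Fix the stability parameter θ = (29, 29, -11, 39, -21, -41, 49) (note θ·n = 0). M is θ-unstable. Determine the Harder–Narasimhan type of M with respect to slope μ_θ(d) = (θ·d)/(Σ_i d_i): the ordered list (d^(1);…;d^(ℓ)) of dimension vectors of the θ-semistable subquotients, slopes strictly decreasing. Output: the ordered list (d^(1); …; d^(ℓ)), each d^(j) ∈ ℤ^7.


Barcode: M ≅ I[1,2], I[3,3], I[3,7], I[5,5], I[6,6]. HN layers by μ_θ (6 steps, strictly decreasing):
  μ^(1)=49; μ^(2)=29; μ^(3)=-23/3; μ^(4)=-11; μ^(5)=-21; μ^(6)=-41

((0, 0, 0, 0, 0, 0, 1); (1, 1, 0, 0, 0, 0, 0); (0, 0, 0, 1, 1, 1, 0); (0, 0, 2, 0, 0, 0, 0); (0, 0, 0, 0, 1, 0, 0); (0, 0, 0, 0, 0, 1, 0))


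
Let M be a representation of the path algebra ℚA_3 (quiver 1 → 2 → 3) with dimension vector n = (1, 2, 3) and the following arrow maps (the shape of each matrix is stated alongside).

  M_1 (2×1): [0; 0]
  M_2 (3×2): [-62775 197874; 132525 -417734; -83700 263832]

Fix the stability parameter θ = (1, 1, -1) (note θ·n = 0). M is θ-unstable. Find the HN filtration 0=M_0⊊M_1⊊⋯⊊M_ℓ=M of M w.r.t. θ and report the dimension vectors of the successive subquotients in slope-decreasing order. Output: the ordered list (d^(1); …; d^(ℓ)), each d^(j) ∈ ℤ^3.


Interval decomposition of M: I[1,1], I[2,2], I[2,3], I[3,3]^2.
HN type (ℓ=3): μ^(1)=1; μ^(2)=0; μ^(3)=-1

((1, 1, 0); (0, 1, 1); (0, 0, 2))


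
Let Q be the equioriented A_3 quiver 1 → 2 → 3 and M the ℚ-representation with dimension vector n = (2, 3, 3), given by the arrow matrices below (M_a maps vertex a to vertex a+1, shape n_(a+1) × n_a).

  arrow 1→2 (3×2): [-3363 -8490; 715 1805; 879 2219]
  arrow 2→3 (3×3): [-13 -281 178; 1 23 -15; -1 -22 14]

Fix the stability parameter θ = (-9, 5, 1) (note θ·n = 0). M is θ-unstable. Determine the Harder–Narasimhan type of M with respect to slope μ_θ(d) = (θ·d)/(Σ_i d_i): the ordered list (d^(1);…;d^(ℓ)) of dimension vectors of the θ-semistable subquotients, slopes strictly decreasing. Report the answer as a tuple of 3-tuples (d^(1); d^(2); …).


Interval decomposition of M: I[1,3]^2, I[2,3].
HN type (ℓ=2): μ^(1)=3; μ^(2)=-9

((0, 3, 3); (2, 0, 0))


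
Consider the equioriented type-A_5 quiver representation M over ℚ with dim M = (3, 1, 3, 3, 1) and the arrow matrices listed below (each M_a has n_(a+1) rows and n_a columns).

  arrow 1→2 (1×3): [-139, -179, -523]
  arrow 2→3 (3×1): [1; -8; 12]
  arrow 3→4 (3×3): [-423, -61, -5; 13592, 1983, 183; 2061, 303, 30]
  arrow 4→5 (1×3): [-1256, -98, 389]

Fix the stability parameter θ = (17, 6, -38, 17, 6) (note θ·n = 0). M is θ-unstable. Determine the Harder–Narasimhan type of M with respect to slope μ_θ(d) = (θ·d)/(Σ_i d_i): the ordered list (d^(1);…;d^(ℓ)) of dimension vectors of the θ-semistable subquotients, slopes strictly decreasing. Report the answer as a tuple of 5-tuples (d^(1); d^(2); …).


Interval decomposition of M: I[1,1]^2, I[1,5], I[3,4]^2.
HN type (ℓ=4): μ^(1)=17; μ^(2)=23/2; μ^(3)=-5; μ^(4)=-38

((2, 0, 0, 2, 0); (0, 0, 0, 1, 1); (1, 1, 1, 0, 0); (0, 0, 2, 0, 0))


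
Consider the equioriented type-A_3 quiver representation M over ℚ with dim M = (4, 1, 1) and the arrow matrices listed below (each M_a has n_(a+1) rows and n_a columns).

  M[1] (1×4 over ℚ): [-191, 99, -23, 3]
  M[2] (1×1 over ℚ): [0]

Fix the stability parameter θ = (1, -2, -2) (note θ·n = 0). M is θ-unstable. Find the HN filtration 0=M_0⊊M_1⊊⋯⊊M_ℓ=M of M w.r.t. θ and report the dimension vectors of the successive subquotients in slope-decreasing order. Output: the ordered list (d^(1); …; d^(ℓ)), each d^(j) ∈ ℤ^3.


Interval decomposition of M: I[1,1]^3, I[1,2], I[3,3].
HN type (ℓ=3): μ^(1)=1; μ^(2)=-1/2; μ^(3)=-2

((3, 0, 0); (1, 1, 0); (0, 0, 1))


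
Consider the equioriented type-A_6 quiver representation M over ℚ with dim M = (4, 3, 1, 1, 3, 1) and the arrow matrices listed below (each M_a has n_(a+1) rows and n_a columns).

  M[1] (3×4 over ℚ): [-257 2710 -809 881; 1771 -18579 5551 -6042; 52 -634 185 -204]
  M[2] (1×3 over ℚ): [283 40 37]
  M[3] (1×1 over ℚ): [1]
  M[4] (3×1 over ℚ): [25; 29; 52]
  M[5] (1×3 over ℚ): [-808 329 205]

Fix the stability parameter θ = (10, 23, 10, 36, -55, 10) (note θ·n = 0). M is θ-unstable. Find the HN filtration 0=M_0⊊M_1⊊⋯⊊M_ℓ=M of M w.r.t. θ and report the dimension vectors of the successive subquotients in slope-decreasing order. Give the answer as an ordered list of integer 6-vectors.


Barcode: M ≅ I[1,1], I[1,2]^2, I[1,6], I[5,5]^2. HN layers by μ_θ (4 steps, strictly decreasing):
  μ^(1)=23; μ^(2)=10; μ^(3)=24/5; μ^(4)=-55

((0, 2, 0, 0, 0, 0); (3, 0, 0, 0, 0, 1); (1, 1, 1, 1, 1, 0); (0, 0, 0, 0, 2, 0))


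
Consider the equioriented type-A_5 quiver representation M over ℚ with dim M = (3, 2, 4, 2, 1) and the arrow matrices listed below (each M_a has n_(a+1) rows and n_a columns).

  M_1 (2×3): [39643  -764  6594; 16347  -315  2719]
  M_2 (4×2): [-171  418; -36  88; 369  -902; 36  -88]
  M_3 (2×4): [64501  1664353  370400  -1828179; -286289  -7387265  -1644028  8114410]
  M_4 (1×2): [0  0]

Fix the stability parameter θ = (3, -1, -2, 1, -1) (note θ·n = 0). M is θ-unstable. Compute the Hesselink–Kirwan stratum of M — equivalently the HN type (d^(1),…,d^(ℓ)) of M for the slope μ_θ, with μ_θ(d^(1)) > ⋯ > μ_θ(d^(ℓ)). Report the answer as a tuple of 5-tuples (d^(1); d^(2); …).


Interval decomposition of M: I[1,1], I[1,2], I[1,4], I[3,3]^2, I[3,4], I[5,5].
HN type (ℓ=5): μ^(1)=3; μ^(2)=1; μ^(3)=0; μ^(4)=-1; μ^(5)=-2

((1, 0, 0, 0, 0); (1, 1, 0, 2, 0); (1, 1, 1, 0, 0); (0, 0, 0, 0, 1); (0, 0, 3, 0, 0))


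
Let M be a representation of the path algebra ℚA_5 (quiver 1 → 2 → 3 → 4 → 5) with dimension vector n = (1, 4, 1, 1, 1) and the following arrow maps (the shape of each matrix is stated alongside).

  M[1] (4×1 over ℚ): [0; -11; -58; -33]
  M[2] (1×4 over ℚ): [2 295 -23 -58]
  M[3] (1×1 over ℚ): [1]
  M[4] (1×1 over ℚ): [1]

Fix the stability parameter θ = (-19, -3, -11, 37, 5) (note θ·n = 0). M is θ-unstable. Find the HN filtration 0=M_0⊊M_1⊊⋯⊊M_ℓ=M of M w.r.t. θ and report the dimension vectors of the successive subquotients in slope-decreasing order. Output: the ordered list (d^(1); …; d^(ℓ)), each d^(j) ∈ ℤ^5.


Via rank(M_{q-1}∘⋯∘M_p): M ≅ I[1,5], I[2,2]^3.
μ_θ-semistable layers: μ^(1)=21; μ^(2)=-3; μ^(3)=-7; μ^(4)=-19

((0, 0, 0, 1, 1); (0, 3, 0, 0, 0); (0, 1, 1, 0, 0); (1, 0, 0, 0, 0))


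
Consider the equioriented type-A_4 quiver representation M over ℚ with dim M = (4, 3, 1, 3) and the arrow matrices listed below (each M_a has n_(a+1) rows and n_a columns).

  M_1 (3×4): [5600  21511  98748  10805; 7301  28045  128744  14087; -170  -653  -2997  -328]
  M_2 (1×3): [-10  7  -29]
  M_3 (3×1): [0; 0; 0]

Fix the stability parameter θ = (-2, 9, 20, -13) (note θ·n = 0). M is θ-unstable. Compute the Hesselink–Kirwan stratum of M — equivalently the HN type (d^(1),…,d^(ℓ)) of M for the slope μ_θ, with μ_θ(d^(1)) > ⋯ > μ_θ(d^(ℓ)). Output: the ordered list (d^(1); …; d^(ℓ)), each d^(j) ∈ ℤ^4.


Barcode: M ≅ I[1,1], I[1,2]^2, I[1,3], I[4,4]^3. HN layers by μ_θ (4 steps, strictly decreasing):
  μ^(1)=20; μ^(2)=9; μ^(3)=-2; μ^(4)=-13

((0, 0, 1, 0); (0, 3, 0, 0); (4, 0, 0, 0); (0, 0, 0, 3))


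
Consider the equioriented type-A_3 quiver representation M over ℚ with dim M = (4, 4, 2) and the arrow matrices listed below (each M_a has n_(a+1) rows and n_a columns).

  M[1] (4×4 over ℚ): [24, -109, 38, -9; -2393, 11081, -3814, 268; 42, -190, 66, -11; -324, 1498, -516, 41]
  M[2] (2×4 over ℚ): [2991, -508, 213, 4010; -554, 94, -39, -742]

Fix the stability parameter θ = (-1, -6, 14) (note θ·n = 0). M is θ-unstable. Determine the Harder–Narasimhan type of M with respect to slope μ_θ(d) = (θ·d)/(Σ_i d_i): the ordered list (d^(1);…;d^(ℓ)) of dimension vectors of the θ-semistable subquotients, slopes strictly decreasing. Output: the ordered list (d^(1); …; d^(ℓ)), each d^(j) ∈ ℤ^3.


Barcode: M ≅ I[1,2]^2, I[1,3]^2. HN layers by μ_θ (2 steps, strictly decreasing):
  μ^(1)=14; μ^(2)=-7/2

((0, 0, 2); (4, 4, 0))


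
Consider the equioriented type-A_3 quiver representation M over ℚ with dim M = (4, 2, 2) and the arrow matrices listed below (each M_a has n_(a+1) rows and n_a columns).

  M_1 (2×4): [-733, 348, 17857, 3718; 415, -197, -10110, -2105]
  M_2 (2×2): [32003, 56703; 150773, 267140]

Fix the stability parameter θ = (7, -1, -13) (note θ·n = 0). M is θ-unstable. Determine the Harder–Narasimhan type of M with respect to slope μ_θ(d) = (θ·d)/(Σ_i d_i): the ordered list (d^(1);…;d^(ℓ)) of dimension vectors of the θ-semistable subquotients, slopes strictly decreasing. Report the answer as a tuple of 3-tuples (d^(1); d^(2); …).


Via rank(M_{q-1}∘⋯∘M_p): M ≅ I[1,1]^2, I[1,3]^2.
μ_θ-semistable layers: μ^(1)=7; μ^(2)=-7/3

((2, 0, 0); (2, 2, 2))


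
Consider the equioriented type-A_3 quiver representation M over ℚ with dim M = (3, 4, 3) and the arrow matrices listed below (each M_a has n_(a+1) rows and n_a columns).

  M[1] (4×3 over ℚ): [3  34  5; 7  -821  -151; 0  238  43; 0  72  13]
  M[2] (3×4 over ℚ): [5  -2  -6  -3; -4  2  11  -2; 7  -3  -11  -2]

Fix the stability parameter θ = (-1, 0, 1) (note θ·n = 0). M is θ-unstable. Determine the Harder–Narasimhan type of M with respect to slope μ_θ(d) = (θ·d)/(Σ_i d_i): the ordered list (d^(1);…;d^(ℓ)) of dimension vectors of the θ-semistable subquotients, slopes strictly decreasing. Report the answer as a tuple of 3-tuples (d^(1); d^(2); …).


Barcode: M ≅ I[1,3]^3, I[2,2]. HN layers by μ_θ (3 steps, strictly decreasing):
  μ^(1)=1; μ^(2)=0; μ^(3)=-1

((0, 0, 3); (0, 4, 0); (3, 0, 0))


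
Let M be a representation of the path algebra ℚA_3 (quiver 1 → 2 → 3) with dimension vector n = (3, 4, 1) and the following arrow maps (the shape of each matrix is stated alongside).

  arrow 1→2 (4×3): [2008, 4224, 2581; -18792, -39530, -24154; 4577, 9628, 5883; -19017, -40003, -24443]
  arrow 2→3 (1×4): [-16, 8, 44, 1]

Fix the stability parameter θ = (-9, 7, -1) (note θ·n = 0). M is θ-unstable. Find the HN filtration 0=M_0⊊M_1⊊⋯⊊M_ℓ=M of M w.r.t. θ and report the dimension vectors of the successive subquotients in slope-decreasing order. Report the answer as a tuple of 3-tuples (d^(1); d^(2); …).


Barcode: M ≅ I[1,2]^2, I[1,3], I[2,2]. HN layers by μ_θ (3 steps, strictly decreasing):
  μ^(1)=7; μ^(2)=3; μ^(3)=-9

((0, 3, 0); (0, 1, 1); (3, 0, 0))


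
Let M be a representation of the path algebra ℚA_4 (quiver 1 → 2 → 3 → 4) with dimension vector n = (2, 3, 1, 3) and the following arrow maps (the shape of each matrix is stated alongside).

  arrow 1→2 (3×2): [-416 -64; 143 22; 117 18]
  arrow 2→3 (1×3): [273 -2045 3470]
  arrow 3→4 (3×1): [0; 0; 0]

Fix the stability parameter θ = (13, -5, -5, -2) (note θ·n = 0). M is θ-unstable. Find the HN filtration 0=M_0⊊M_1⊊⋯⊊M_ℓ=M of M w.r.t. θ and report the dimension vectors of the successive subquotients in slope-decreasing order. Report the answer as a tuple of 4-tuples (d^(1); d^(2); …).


Barcode: M ≅ I[1,1], I[1,3], I[2,2]^2, I[4,4]^3. HN layers by μ_θ (4 steps, strictly decreasing):
  μ^(1)=13; μ^(2)=1; μ^(3)=-2; μ^(4)=-5

((1, 0, 0, 0); (1, 1, 1, 0); (0, 0, 0, 3); (0, 2, 0, 0))


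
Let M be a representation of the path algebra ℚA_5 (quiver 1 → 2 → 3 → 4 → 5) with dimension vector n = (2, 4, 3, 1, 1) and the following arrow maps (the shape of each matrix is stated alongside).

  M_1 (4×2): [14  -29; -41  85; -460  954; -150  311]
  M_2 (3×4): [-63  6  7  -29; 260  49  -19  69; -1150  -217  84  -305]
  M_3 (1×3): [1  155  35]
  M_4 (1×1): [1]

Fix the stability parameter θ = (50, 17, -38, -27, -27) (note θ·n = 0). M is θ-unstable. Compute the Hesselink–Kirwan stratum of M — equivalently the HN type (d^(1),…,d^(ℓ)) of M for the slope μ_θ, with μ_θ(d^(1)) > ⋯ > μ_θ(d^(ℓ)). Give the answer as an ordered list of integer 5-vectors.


Barcode: M ≅ I[1,2], I[1,5], I[2,3]^2. HN layers by μ_θ (3 steps, strictly decreasing):
  μ^(1)=67/2; μ^(2)=-5; μ^(3)=-21/2

((1, 1, 0, 0, 0); (1, 1, 1, 1, 1); (0, 2, 2, 0, 0))


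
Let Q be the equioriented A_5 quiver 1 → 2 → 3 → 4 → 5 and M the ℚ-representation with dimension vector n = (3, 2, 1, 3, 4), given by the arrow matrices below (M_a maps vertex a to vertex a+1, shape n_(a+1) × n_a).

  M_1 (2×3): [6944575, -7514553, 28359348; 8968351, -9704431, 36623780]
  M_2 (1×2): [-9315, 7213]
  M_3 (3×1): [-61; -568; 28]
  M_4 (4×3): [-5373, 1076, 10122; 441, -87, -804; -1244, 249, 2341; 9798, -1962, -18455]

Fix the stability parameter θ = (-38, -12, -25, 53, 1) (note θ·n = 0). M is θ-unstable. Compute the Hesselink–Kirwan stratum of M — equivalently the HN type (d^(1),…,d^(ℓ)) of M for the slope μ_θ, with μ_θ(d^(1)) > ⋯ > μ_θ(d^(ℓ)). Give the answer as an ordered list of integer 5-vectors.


Barcode: M ≅ I[1,1], I[1,2], I[1,5], I[4,5]^2, I[5,5]. HN layers by μ_θ (5 steps, strictly decreasing):
  μ^(1)=27; μ^(2)=1; μ^(3)=-12; μ^(4)=-37/2; μ^(5)=-38

((0, 0, 0, 3, 3); (0, 0, 0, 0, 1); (0, 1, 0, 0, 0); (0, 1, 1, 0, 0); (3, 0, 0, 0, 0))


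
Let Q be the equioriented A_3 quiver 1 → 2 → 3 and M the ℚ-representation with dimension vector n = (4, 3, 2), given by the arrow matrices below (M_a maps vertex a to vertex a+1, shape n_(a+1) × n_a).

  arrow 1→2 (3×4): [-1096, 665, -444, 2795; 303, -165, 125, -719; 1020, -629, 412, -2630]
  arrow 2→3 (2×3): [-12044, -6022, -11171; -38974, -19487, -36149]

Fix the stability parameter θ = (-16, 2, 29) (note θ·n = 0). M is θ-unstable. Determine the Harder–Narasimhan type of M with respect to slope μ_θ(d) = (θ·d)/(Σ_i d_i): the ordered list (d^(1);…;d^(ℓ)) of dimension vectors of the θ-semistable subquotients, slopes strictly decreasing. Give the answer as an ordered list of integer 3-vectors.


Barcode: M ≅ I[1,1], I[1,2], I[1,3]^2. HN layers by μ_θ (3 steps, strictly decreasing):
  μ^(1)=29; μ^(2)=2; μ^(3)=-16

((0, 0, 2); (0, 3, 0); (4, 0, 0))


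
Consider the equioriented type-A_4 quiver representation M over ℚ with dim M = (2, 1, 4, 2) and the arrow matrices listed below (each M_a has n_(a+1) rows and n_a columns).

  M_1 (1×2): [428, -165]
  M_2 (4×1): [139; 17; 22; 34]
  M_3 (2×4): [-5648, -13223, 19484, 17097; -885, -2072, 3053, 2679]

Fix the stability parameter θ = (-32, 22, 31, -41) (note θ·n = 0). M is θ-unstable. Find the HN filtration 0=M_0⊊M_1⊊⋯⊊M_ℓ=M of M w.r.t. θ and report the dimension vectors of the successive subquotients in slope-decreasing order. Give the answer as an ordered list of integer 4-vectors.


Via rank(M_{q-1}∘⋯∘M_p): M ≅ I[1,1], I[1,4], I[3,3]^2, I[3,4].
μ_θ-semistable layers: μ^(1)=31; μ^(2)=4; μ^(3)=-5; μ^(4)=-32

((0, 0, 2, 0); (0, 1, 1, 1); (0, 0, 1, 1); (2, 0, 0, 0))
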